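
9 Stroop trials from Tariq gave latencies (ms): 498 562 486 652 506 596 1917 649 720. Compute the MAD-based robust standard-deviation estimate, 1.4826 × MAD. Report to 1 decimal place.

Sorted: 486, 498, 506, 562, 596, 649, 652, 720, 1917 → median = 596
|x − 596| sorted: 0, 34, 53, 56, 90, 98, 110, 124, 1321 → MAD = 90
Robust SD ≈ 1.4826 × 90 = 133.434

133.4 ms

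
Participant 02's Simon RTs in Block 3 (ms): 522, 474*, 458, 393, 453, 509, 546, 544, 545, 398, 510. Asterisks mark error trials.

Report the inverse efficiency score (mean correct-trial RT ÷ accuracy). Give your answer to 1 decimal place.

Correct trials (n=10): 522, 458, 393, 453, 509, 546, 544, 545, 398, 510
Mean correct RT = 4878/10 = 487.8000 ms
Proportion correct = 10/11
IES = 487.8000 / (10/11) = 536.580 ms

536.6 ms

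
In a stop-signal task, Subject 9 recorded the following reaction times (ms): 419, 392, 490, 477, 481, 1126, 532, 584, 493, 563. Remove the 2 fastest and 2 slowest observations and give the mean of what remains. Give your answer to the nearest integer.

Sorted: 392, 419, 477, 481, 490, 493, 532, 563, 584, 1126
Drop lowest 2 (392, 419) and highest 2 (584, 1126)
Remaining (n=6): Σ = 3036, mean = 3036/6 = 506.000

506 ms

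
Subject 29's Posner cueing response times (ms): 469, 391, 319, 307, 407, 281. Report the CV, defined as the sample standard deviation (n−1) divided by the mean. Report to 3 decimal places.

n = 6, Σ = 2174, M = 362.3333
Σ(x−M)² = 25749.333; s = √(25749.333/5) = 71.7626
CV = 71.7626 / 362.3333 = 0.19806

0.198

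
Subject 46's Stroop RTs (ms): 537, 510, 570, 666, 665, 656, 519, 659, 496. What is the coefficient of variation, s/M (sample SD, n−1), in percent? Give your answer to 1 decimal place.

n = 9, Σ = 5278, M = 586.4444
Σ(x−M)² = 43890.222; s = √(43890.222/8) = 74.0694
CV = 74.0694 / 586.4444 = 0.12630 = 12.630%

12.6%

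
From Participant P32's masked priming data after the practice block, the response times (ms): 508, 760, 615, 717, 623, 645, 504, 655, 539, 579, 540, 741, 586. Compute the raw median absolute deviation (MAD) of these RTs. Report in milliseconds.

75 ms

Sorted: 504, 508, 539, 540, 579, 586, 615, 623, 645, 655, 717, 741, 760 → median = 615
|x − 615|: 107, 145, 0, 102, 8, 30, 111, 40, 76, 36, 75, 126, 29
Sorted deviations: 0, 8, 29, 30, 36, 40, 75, 76, 102, 107, 111, 126, 145 → MAD = 75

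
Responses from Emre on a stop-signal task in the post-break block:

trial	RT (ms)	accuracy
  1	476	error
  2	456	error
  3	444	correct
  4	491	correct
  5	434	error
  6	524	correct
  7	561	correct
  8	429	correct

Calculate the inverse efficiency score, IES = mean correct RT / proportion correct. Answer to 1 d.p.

783.7 ms

Correct trials (n=5): 444, 491, 524, 561, 429
Mean correct RT = 2449/5 = 489.8000 ms
Proportion correct = 5/8
IES = 489.8000 / (5/8) = 783.680 ms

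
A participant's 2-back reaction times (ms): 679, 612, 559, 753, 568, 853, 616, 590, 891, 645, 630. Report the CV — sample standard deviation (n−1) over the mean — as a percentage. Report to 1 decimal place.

16.8%

n = 11, Σ = 7396, M = 672.3636
Σ(x−M)² = 126868.545; s = √(126868.545/10) = 112.6359
CV = 112.6359 / 672.3636 = 0.16752 = 16.752%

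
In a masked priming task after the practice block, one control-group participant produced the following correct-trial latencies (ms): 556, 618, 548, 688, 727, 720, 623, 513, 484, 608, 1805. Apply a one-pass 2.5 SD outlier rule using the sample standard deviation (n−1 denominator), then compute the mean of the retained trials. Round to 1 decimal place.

608.5 ms

n = 11, ΣRT = 7890, M = 717.273
Σ(x−M)² = 1365598.18; s = √(1365598.18/10) = 369.540
Cutoffs: 717.273 ± 2.5·369.540 → [-206.6, 1641.1]
Outside: 1805 → excluded.
Retained (n=10): Σ = 6085, mean = 6085/10 = 608.500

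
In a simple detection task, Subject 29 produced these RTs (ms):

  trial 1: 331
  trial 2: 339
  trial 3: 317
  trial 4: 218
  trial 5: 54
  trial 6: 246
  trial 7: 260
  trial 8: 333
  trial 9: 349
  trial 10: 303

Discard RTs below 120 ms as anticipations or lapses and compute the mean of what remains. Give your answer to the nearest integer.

Excluded: 54
Retained (n=9): Σ = 2696
Mean = 2696/9 = 299.5556

300 ms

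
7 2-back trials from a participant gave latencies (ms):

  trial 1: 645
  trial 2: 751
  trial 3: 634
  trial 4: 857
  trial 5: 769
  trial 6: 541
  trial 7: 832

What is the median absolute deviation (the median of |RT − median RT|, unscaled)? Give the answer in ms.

106 ms

Sorted: 541, 634, 645, 751, 769, 832, 857 → median = 751
|x − 751|: 106, 0, 117, 106, 18, 210, 81
Sorted deviations: 0, 18, 81, 106, 106, 117, 210 → MAD = 106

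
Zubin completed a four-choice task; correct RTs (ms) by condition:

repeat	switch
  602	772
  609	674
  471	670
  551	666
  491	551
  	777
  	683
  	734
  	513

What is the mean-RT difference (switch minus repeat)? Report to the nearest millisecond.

126 ms

M(repeat) = 2724/5 = 544.800
M(switch) = 6040/9 = 671.111
Difference = 671.111 − 544.800 = 126.311 ms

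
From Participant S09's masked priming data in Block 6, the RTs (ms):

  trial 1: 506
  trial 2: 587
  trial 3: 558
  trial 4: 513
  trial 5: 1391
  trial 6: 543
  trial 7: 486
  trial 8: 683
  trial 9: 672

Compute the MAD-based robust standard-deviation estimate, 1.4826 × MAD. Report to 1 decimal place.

Sorted: 486, 506, 513, 543, 558, 587, 672, 683, 1391 → median = 558
|x − 558| sorted: 0, 15, 29, 45, 52, 72, 114, 125, 833 → MAD = 52
Robust SD ≈ 1.4826 × 52 = 77.095

77.1 ms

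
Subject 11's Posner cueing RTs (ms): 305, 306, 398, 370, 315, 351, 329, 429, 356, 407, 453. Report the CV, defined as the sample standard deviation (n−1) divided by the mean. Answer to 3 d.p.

n = 11, Σ = 4019, M = 365.3636
Σ(x−M)² = 25870.545; s = √(25870.545/10) = 50.8631
CV = 50.8631 / 365.3636 = 0.13921

0.139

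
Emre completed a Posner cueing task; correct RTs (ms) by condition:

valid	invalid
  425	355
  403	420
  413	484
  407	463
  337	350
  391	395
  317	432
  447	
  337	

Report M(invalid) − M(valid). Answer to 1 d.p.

M(valid) = 3477/9 = 386.333
M(invalid) = 2899/7 = 414.143
Difference = 414.143 − 386.333 = 27.810 ms

27.8 ms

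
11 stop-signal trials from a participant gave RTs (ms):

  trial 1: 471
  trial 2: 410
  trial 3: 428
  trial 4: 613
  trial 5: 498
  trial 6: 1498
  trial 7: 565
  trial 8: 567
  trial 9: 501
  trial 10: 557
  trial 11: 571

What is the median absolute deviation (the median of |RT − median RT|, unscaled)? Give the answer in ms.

56 ms

Sorted: 410, 428, 471, 498, 501, 557, 565, 567, 571, 613, 1498 → median = 557
|x − 557|: 86, 147, 129, 56, 59, 941, 8, 10, 56, 0, 14
Sorted deviations: 0, 8, 10, 14, 56, 56, 59, 86, 129, 147, 941 → MAD = 56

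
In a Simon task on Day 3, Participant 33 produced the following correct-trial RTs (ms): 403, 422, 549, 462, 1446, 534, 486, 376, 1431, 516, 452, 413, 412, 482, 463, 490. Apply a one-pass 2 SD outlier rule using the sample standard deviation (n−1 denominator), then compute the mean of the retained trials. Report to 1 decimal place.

461.4 ms

n = 16, ΣRT = 9337, M = 583.562
Σ(x−M)² = 1705685.94; s = √(1705685.94/15) = 337.213
Cutoffs: 583.562 ± 2·337.213 → [-90.9, 1258.0]
Outside: 1431, 1446 → excluded.
Retained (n=14): Σ = 6460, mean = 6460/14 = 461.429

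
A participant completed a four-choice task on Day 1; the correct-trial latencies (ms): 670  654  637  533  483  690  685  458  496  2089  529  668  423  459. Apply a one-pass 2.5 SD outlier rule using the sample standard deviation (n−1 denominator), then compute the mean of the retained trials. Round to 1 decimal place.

568.1 ms

n = 14, ΣRT = 9474, M = 676.714
Σ(x−M)² = 2269272.86; s = √(2269272.86/13) = 417.803
Cutoffs: 676.714 ± 2.5·417.803 → [-367.8, 1721.2]
Outside: 2089 → excluded.
Retained (n=13): Σ = 7385, mean = 7385/13 = 568.077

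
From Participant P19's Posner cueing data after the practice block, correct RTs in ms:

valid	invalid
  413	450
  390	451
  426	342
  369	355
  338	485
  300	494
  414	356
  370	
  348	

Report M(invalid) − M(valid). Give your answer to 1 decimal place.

44.8 ms

M(valid) = 3368/9 = 374.222
M(invalid) = 2933/7 = 419.000
Difference = 419.000 − 374.222 = 44.778 ms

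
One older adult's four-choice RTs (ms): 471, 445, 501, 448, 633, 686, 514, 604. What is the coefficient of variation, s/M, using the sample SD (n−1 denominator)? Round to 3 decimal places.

n = 8, Σ = 4302, M = 537.7500
Σ(x−M)² = 58467.500; s = √(58467.500/7) = 91.3920
CV = 91.3920 / 537.7500 = 0.16995

0.170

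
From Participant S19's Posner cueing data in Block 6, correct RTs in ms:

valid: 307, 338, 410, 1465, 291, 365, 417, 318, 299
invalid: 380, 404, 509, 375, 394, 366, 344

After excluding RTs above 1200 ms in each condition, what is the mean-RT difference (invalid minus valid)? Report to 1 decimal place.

52.9 ms

valid: exclude 1465
M(valid) = 2745/8 = 343.125
M(invalid) = 2772/7 = 396.000
Difference = 396.000 − 343.125 = 52.875 ms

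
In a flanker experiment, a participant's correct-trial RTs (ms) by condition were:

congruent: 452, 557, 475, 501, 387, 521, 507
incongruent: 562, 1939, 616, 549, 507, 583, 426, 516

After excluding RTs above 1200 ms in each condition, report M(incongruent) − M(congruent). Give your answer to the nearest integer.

51 ms

incongruent: exclude 1939
M(congruent) = 3400/7 = 485.714
M(incongruent) = 3759/7 = 537.000
Difference = 537.000 − 485.714 = 51.286 ms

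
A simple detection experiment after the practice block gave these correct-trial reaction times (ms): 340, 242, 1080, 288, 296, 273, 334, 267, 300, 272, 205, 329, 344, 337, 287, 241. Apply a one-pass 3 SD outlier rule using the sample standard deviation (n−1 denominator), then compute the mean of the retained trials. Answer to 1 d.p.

n = 16, ΣRT = 5435, M = 339.688
Σ(x−M)² = 608901.44; s = √(608901.44/15) = 201.478
Cutoffs: 339.688 ± 3·201.478 → [-264.7, 944.1]
Outside: 1080 → excluded.
Retained (n=15): Σ = 4355, mean = 4355/15 = 290.333

290.3 ms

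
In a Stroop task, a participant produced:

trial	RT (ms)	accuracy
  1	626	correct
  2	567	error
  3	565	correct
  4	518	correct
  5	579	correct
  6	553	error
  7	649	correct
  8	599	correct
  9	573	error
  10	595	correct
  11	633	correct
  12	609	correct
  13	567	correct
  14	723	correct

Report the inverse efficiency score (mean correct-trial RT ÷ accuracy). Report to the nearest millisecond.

771 ms

Correct trials (n=11): 626, 565, 518, 579, 649, 599, 595, 633, 609, 567, 723
Mean correct RT = 6663/11 = 605.7273 ms
Proportion correct = 11/14
IES = 605.7273 / (11/14) = 770.926 ms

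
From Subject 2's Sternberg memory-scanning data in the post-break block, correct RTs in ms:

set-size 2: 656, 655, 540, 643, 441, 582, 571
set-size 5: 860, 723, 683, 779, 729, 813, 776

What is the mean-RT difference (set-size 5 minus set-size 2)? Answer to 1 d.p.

182.1 ms

M(set-size 2) = 4088/7 = 584.000
M(set-size 5) = 5363/7 = 766.143
Difference = 766.143 − 584.000 = 182.143 ms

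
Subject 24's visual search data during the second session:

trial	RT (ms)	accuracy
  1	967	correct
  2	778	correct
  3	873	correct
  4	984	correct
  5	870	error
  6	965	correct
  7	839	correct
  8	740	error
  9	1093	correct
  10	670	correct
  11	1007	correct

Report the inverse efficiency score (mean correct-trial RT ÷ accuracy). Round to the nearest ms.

1110 ms

Correct trials (n=9): 967, 778, 873, 984, 965, 839, 1093, 670, 1007
Mean correct RT = 8176/9 = 908.4444 ms
Proportion correct = 9/11
IES = 908.4444 / (9/11) = 1110.321 ms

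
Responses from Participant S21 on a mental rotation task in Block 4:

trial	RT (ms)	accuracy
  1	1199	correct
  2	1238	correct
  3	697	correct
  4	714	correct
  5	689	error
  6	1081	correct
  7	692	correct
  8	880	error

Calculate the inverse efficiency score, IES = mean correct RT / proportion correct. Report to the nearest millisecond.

1249 ms

Correct trials (n=6): 1199, 1238, 697, 714, 1081, 692
Mean correct RT = 5621/6 = 936.8333 ms
Proportion correct = 6/8
IES = 936.8333 / (6/8) = 1249.111 ms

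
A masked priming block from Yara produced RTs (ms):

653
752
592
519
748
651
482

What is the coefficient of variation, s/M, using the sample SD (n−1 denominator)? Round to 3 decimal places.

0.166

n = 7, Σ = 4397, M = 628.1429
Σ(x−M)² = 65422.857; s = √(65422.857/6) = 104.4213
CV = 104.4213 / 628.1429 = 0.16624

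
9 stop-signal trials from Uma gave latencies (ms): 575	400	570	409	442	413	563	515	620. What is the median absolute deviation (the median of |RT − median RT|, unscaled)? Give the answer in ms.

73 ms

Sorted: 400, 409, 413, 442, 515, 563, 570, 575, 620 → median = 515
|x − 515|: 60, 115, 55, 106, 73, 102, 48, 0, 105
Sorted deviations: 0, 48, 55, 60, 73, 102, 105, 106, 115 → MAD = 73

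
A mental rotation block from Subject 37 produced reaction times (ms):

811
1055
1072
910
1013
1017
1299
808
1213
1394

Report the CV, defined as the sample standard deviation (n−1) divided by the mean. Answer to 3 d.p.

0.185

n = 10, Σ = 10592, M = 1059.2000
Σ(x−M)² = 344311.600; s = √(344311.600/9) = 195.5936
CV = 195.5936 / 1059.2000 = 0.18466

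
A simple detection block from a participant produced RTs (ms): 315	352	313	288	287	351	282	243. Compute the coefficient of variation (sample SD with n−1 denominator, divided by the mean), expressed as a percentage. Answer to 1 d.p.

12.1%

n = 8, Σ = 2431, M = 303.8750
Σ(x−M)² = 9464.875; s = √(9464.875/7) = 36.7713
CV = 36.7713 / 303.8750 = 0.12101 = 12.101%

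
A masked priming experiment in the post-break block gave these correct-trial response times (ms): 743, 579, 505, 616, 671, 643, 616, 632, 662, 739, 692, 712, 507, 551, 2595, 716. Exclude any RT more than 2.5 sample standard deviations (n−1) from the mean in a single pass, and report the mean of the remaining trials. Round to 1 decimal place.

n = 16, ΣRT = 12179, M = 761.188
Σ(x−M)² = 3671342.44; s = √(3671342.44/15) = 494.728
Cutoffs: 761.188 ± 2.5·494.728 → [-475.6, 1998.0]
Outside: 2595 → excluded.
Retained (n=15): Σ = 9584, mean = 9584/15 = 638.933

638.9 ms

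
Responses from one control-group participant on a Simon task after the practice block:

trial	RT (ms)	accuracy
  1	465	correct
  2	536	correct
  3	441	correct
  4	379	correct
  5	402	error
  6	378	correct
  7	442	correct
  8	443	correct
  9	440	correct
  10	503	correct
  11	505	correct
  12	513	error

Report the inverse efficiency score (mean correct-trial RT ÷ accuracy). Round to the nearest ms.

544 ms

Correct trials (n=10): 465, 536, 441, 379, 378, 442, 443, 440, 503, 505
Mean correct RT = 4532/10 = 453.2000 ms
Proportion correct = 10/12
IES = 453.2000 / (10/12) = 543.840 ms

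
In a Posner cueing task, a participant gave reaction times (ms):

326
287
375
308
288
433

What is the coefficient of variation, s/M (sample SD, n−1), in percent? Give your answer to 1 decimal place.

17.1%

n = 6, Σ = 2017, M = 336.1667
Σ(x−M)² = 16518.833; s = √(16518.833/5) = 57.4784
CV = 57.4784 / 336.1667 = 0.17098 = 17.098%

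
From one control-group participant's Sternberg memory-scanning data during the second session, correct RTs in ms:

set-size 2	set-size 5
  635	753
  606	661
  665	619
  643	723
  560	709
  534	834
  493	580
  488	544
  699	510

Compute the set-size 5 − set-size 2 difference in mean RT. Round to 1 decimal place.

M(set-size 2) = 5323/9 = 591.444
M(set-size 5) = 5933/9 = 659.222
Difference = 659.222 − 591.444 = 67.778 ms

67.8 ms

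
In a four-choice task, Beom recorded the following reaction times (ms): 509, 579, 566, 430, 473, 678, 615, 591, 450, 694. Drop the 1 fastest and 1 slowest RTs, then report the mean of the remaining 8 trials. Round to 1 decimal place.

Sorted: 430, 450, 473, 509, 566, 579, 591, 615, 678, 694
Drop lowest 1 (430) and highest 1 (694)
Remaining (n=8): Σ = 4461, mean = 4461/8 = 557.625

557.6 ms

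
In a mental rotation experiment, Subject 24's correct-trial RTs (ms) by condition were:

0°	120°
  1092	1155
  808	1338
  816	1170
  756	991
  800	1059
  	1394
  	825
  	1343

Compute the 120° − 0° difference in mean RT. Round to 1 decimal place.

M(0°) = 4272/5 = 854.400
M(120°) = 9275/8 = 1159.375
Difference = 1159.375 − 854.400 = 304.975 ms

305.0 ms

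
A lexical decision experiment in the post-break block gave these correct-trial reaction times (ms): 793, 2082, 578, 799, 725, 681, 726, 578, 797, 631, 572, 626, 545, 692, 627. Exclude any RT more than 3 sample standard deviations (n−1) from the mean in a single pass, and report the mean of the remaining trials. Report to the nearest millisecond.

n = 15, ΣRT = 11452, M = 763.467
Σ(x−M)² = 1964831.73; s = √(1964831.73/14) = 374.627
Cutoffs: 763.467 ± 3·374.627 → [-360.4, 1887.3]
Outside: 2082 → excluded.
Retained (n=14): Σ = 9370, mean = 9370/14 = 669.286

669 ms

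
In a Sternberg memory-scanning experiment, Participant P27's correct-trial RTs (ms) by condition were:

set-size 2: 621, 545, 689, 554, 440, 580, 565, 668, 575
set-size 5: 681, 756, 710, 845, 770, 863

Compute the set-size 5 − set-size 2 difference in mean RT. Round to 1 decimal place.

M(set-size 2) = 5237/9 = 581.889
M(set-size 5) = 4625/6 = 770.833
Difference = 770.833 − 581.889 = 188.944 ms

188.9 ms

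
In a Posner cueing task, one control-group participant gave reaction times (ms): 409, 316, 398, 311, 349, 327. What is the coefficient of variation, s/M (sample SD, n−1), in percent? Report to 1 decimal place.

12.0%

n = 6, Σ = 2110, M = 351.6667
Σ(x−M)² = 8975.333; s = √(8975.333/5) = 42.3682
CV = 42.3682 / 351.6667 = 0.12048 = 12.048%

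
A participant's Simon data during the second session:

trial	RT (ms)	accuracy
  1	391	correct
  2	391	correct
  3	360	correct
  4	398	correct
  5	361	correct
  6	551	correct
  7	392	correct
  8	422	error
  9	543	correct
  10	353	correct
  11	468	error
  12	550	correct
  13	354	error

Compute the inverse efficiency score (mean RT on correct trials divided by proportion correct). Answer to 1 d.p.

557.7 ms

Correct trials (n=10): 391, 391, 360, 398, 361, 551, 392, 543, 353, 550
Mean correct RT = 4290/10 = 429.0000 ms
Proportion correct = 10/13
IES = 429.0000 / (10/13) = 557.700 ms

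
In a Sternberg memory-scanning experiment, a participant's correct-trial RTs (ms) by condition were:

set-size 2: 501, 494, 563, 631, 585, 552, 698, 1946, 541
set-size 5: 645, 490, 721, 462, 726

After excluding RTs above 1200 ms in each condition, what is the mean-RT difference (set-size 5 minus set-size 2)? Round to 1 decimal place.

set-size 2: exclude 1946
M(set-size 2) = 4565/8 = 570.625
M(set-size 5) = 3044/5 = 608.800
Difference = 608.800 − 570.625 = 38.175 ms

38.2 ms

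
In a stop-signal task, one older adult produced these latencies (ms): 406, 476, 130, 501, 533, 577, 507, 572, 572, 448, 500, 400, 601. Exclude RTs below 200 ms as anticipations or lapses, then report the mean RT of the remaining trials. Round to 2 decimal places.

Excluded: 130
Retained (n=12): Σ = 6093
Mean = 6093/12 = 507.7500

507.75 ms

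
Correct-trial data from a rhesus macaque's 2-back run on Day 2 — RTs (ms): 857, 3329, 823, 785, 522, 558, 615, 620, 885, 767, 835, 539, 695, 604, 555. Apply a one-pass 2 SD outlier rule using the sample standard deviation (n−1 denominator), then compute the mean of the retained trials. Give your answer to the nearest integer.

n = 15, ΣRT = 12989, M = 865.933
Σ(x−M)² = 6724234.93; s = √(6724234.93/14) = 693.039
Cutoffs: 865.933 ± 2·693.039 → [-520.1, 2252.0]
Outside: 3329 → excluded.
Retained (n=14): Σ = 9660, mean = 9660/14 = 690.000

690 ms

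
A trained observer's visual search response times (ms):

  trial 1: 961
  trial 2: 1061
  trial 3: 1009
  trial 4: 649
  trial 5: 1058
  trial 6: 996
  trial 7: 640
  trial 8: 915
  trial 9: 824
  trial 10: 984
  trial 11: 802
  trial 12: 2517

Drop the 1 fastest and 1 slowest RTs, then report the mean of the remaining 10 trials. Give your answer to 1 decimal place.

925.9 ms

Sorted: 640, 649, 802, 824, 915, 961, 984, 996, 1009, 1058, 1061, 2517
Drop lowest 1 (640) and highest 1 (2517)
Remaining (n=10): Σ = 9259, mean = 9259/10 = 925.900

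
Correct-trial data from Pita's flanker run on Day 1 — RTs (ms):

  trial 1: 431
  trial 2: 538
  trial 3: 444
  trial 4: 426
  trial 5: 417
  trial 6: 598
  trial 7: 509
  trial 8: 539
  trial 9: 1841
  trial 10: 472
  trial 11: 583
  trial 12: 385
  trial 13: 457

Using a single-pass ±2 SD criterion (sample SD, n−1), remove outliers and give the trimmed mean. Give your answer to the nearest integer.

483 ms

n = 13, ΣRT = 7640, M = 587.692
Σ(x−M)² = 1753970.77; s = √(1753970.77/12) = 382.314
Cutoffs: 587.692 ± 2·382.314 → [-176.9, 1352.3]
Outside: 1841 → excluded.
Retained (n=12): Σ = 5799, mean = 5799/12 = 483.250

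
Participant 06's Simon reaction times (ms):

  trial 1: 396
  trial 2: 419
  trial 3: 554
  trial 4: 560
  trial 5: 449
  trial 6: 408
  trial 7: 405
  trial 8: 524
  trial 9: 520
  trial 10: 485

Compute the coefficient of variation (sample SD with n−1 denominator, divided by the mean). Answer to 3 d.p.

n = 10, Σ = 4720, M = 472.0000
Σ(x−M)² = 37344.000; s = √(37344.000/9) = 64.4153
CV = 64.4153 / 472.0000 = 0.13647

0.136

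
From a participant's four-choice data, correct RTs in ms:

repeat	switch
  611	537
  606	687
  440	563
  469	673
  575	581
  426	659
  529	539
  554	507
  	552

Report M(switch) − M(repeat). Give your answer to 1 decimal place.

62.4 ms

M(repeat) = 4210/8 = 526.250
M(switch) = 5298/9 = 588.667
Difference = 588.667 − 526.250 = 62.417 ms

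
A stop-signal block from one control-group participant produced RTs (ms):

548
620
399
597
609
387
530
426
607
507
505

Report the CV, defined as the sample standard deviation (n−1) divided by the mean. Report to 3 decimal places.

n = 11, Σ = 5735, M = 521.3636
Σ(x−M)² = 73842.545; s = √(73842.545/10) = 85.9317
CV = 85.9317 / 521.3636 = 0.16482

0.165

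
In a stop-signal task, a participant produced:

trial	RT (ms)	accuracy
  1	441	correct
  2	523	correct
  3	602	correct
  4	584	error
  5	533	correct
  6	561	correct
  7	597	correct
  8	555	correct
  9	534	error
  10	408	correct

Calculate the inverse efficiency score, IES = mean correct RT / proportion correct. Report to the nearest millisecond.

659 ms

Correct trials (n=8): 441, 523, 602, 533, 561, 597, 555, 408
Mean correct RT = 4220/8 = 527.5000 ms
Proportion correct = 8/10
IES = 527.5000 / (8/10) = 659.375 ms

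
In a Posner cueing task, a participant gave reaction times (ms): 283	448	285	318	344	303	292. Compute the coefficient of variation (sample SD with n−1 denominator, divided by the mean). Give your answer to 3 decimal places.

n = 7, Σ = 2273, M = 324.7143
Σ(x−M)² = 20475.429; s = √(20475.429/6) = 58.4172
CV = 58.4172 / 324.7143 = 0.17990

0.180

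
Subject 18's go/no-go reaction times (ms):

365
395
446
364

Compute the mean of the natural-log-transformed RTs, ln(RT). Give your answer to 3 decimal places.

ln(RT): 5.8999, 5.9789, 6.1003, 5.8972
Σ ln(RT) = 23.8763
Mean = 23.8763/4 = 5.96906

5.969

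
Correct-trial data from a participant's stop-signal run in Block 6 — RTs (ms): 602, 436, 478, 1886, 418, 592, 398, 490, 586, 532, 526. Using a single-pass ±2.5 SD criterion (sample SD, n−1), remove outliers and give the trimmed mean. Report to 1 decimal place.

505.8 ms

n = 11, ΣRT = 6944, M = 631.273
Σ(x−M)² = 1781210.18; s = √(1781210.18/10) = 422.044
Cutoffs: 631.273 ± 2.5·422.044 → [-423.8, 1686.4]
Outside: 1886 → excluded.
Retained (n=10): Σ = 5058, mean = 5058/10 = 505.800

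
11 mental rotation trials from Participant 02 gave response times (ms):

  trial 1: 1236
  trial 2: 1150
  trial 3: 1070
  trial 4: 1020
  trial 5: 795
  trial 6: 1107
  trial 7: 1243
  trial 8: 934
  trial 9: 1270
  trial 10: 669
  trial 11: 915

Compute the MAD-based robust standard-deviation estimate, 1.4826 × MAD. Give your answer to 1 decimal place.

229.8 ms

Sorted: 669, 795, 915, 934, 1020, 1070, 1107, 1150, 1236, 1243, 1270 → median = 1070
|x − 1070| sorted: 0, 37, 50, 80, 136, 155, 166, 173, 200, 275, 401 → MAD = 155
Robust SD ≈ 1.4826 × 155 = 229.803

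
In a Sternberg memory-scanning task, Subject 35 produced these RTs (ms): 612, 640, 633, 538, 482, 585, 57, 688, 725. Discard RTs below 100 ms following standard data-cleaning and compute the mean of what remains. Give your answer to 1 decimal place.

612.9 ms

Excluded: 57
Retained (n=8): Σ = 4903
Mean = 4903/8 = 612.8750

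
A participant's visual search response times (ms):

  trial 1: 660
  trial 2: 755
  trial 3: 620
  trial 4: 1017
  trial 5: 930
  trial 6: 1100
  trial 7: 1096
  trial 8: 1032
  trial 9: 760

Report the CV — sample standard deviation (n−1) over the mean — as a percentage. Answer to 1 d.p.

21.3%

n = 9, Σ = 7970, M = 885.5556
Σ(x−M)² = 285176.222; s = √(285176.222/8) = 188.8042
CV = 188.8042 / 885.5556 = 0.21320 = 21.320%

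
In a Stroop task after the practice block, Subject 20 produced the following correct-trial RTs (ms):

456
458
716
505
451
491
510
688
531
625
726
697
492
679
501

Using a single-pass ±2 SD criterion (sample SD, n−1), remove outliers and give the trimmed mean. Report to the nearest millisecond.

568 ms

n = 15, ΣRT = 8526, M = 568.400
Σ(x−M)² = 156705.60; s = √(156705.60/14) = 105.798
Cutoffs: 568.400 ± 2·105.798 → [356.8, 780.0]
No RTs fall outside the cutoffs; all 15 retained. Mean = 8526/15 = 568.400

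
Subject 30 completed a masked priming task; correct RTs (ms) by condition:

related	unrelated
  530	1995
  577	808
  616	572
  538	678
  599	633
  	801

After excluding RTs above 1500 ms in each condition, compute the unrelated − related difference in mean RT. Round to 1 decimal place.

unrelated: exclude 1995
M(related) = 2860/5 = 572.000
M(unrelated) = 3492/5 = 698.400
Difference = 698.400 − 572.000 = 126.400 ms

126.4 ms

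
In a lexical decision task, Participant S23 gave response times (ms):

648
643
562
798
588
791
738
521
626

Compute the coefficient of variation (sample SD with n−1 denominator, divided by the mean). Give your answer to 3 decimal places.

n = 9, Σ = 5915, M = 657.2222
Σ(x−M)² = 77917.556; s = √(77917.556/8) = 98.6899
CV = 98.6899 / 657.2222 = 0.15016

0.150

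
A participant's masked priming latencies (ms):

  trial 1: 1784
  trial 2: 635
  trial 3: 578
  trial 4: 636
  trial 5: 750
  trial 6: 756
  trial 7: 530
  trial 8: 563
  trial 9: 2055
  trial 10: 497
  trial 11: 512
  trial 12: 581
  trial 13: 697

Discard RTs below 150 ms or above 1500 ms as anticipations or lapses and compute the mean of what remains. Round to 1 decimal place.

Excluded: 1784, 2055
Retained (n=11): Σ = 6735
Mean = 6735/11 = 612.2727

612.3 ms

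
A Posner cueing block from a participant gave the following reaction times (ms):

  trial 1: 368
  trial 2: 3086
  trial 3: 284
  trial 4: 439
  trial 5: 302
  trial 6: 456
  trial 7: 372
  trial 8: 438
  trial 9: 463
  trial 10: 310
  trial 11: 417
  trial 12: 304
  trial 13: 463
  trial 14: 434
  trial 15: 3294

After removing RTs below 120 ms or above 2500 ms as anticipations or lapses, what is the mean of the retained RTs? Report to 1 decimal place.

388.5 ms

Excluded: 3086, 3294
Retained (n=13): Σ = 5050
Mean = 5050/13 = 388.4615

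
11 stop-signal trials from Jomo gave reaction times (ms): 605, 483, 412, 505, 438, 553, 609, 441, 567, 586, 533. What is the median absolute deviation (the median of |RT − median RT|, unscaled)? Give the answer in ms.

53 ms

Sorted: 412, 438, 441, 483, 505, 533, 553, 567, 586, 605, 609 → median = 533
|x − 533|: 72, 50, 121, 28, 95, 20, 76, 92, 34, 53, 0
Sorted deviations: 0, 20, 28, 34, 50, 53, 72, 76, 92, 95, 121 → MAD = 53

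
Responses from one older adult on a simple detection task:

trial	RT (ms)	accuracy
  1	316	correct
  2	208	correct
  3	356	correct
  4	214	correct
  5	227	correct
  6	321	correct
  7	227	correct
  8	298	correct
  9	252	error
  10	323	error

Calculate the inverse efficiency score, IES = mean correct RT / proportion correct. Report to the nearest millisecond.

339 ms

Correct trials (n=8): 316, 208, 356, 214, 227, 321, 227, 298
Mean correct RT = 2167/8 = 270.8750 ms
Proportion correct = 8/10
IES = 270.8750 / (8/10) = 338.594 ms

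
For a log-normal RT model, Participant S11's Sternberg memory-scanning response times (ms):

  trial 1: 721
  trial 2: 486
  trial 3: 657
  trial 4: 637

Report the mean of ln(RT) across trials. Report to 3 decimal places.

6.428

ln(RT): 6.5806, 6.1862, 6.4877, 6.4568
Σ ln(RT) = 25.7113
Mean = 25.7113/4 = 6.42783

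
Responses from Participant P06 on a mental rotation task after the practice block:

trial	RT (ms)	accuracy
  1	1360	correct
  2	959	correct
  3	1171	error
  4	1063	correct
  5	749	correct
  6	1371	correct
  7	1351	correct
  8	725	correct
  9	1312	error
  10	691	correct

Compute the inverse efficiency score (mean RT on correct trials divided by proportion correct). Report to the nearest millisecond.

1292 ms

Correct trials (n=8): 1360, 959, 1063, 749, 1371, 1351, 725, 691
Mean correct RT = 8269/8 = 1033.6250 ms
Proportion correct = 8/10
IES = 1033.6250 / (8/10) = 1292.031 ms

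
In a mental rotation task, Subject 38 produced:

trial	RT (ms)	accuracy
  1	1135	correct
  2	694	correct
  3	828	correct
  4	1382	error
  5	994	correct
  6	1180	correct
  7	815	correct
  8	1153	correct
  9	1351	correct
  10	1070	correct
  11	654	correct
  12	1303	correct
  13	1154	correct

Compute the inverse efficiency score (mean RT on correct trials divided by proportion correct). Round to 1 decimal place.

Correct trials (n=12): 1135, 694, 828, 994, 1180, 815, 1153, 1351, 1070, 654, 1303, 1154
Mean correct RT = 12331/12 = 1027.5833 ms
Proportion correct = 12/13
IES = 1027.5833 / (12/13) = 1113.215 ms

1113.2 ms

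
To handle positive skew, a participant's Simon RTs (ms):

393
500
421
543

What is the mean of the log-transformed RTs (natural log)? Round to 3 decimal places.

6.132

ln(RT): 5.9738, 6.2146, 6.0426, 6.2971
Σ ln(RT) = 24.5282
Mean = 24.5282/4 = 6.13204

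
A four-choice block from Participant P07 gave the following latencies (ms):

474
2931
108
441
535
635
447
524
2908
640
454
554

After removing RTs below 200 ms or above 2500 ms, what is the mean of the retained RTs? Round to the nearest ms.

523 ms

Excluded: 108, 2908, 2931
Retained (n=9): Σ = 4704
Mean = 4704/9 = 522.6667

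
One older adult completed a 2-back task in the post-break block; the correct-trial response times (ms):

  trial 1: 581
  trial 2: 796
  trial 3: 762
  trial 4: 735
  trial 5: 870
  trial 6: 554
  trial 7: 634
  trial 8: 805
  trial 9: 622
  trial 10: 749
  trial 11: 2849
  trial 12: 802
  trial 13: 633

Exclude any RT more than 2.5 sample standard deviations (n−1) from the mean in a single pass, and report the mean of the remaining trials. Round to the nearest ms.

n = 13, ΣRT = 11392, M = 876.308
Σ(x−M)² = 4331524.77; s = √(4331524.77/12) = 600.800
Cutoffs: 876.308 ± 2.5·600.800 → [-625.7, 2378.3]
Outside: 2849 → excluded.
Retained (n=12): Σ = 8543, mean = 8543/12 = 711.917

712 ms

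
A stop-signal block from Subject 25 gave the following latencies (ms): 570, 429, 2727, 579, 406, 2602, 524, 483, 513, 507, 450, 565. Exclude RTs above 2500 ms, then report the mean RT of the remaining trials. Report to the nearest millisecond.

503 ms

Excluded: 2602, 2727
Retained (n=10): Σ = 5026
Mean = 5026/10 = 502.6000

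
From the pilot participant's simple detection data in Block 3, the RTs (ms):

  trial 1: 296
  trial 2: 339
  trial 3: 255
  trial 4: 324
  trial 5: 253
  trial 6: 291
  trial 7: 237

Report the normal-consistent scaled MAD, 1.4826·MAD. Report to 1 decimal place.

53.4 ms

Sorted: 237, 253, 255, 291, 296, 324, 339 → median = 291
|x − 291| sorted: 0, 5, 33, 36, 38, 48, 54 → MAD = 36
Robust SD ≈ 1.4826 × 36 = 53.374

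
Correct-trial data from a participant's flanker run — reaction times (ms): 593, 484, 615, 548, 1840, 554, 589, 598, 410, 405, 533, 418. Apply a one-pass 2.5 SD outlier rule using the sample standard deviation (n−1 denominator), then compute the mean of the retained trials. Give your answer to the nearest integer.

522 ms

n = 12, ΣRT = 7587, M = 632.250
Σ(x−M)² = 1655532.25; s = √(1655532.25/11) = 387.947
Cutoffs: 632.250 ± 2.5·387.947 → [-337.6, 1602.1]
Outside: 1840 → excluded.
Retained (n=11): Σ = 5747, mean = 5747/11 = 522.455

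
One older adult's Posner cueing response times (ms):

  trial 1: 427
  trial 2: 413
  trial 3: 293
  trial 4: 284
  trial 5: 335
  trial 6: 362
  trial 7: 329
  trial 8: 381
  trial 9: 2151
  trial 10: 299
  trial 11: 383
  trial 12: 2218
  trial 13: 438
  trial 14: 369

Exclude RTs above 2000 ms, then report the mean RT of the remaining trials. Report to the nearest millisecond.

Excluded: 2151, 2218
Retained (n=12): Σ = 4313
Mean = 4313/12 = 359.4167

359 ms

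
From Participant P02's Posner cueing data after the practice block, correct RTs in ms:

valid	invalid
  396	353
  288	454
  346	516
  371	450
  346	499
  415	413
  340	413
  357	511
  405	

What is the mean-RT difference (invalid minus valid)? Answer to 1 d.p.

88.5 ms

M(valid) = 3264/9 = 362.667
M(invalid) = 3609/8 = 451.125
Difference = 451.125 − 362.667 = 88.458 ms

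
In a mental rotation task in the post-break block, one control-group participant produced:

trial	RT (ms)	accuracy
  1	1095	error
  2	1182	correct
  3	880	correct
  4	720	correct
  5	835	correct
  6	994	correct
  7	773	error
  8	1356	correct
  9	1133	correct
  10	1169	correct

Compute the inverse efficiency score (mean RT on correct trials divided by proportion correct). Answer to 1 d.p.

1292.0 ms

Correct trials (n=8): 1182, 880, 720, 835, 994, 1356, 1133, 1169
Mean correct RT = 8269/8 = 1033.6250 ms
Proportion correct = 8/10
IES = 1033.6250 / (8/10) = 1292.031 ms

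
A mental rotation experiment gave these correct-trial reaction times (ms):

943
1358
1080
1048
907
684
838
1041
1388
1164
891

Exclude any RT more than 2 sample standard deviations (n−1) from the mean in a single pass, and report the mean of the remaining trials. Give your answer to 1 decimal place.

n = 11, ΣRT = 11342, M = 1031.091
Σ(x−M)² = 455234.91; s = √(455234.91/10) = 213.362
Cutoffs: 1031.091 ± 2·213.362 → [604.4, 1457.8]
No RTs fall outside the cutoffs; all 11 retained. Mean = 11342/11 = 1031.091

1031.1 ms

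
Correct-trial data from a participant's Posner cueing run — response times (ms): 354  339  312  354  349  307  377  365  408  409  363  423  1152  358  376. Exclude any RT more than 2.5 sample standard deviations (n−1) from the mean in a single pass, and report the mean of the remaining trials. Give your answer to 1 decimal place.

363.9 ms

n = 15, ΣRT = 6246, M = 416.400
Σ(x−M)² = 594553.60; s = √(594553.60/14) = 206.078
Cutoffs: 416.400 ± 2.5·206.078 → [-98.8, 931.6]
Outside: 1152 → excluded.
Retained (n=14): Σ = 5094, mean = 5094/14 = 363.857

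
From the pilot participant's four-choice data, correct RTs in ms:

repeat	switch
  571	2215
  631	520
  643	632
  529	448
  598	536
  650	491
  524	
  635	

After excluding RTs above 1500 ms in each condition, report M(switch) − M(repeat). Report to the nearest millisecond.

switch: exclude 2215
M(repeat) = 4781/8 = 597.625
M(switch) = 2627/5 = 525.400
Difference = 525.400 − 597.625 = -72.225 ms

-72 ms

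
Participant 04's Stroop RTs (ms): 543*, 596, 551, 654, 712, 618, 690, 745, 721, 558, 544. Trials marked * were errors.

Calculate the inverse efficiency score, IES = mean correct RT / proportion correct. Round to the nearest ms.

Correct trials (n=10): 596, 551, 654, 712, 618, 690, 745, 721, 558, 544
Mean correct RT = 6389/10 = 638.9000 ms
Proportion correct = 10/11
IES = 638.9000 / (10/11) = 702.790 ms

703 ms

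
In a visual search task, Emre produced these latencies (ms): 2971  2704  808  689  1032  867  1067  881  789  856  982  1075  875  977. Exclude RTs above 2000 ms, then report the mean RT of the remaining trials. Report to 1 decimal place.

908.2 ms

Excluded: 2704, 2971
Retained (n=12): Σ = 10898
Mean = 10898/12 = 908.1667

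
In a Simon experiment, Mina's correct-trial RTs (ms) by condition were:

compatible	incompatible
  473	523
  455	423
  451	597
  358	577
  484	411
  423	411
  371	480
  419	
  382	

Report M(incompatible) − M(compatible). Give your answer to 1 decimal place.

M(compatible) = 3816/9 = 424.000
M(incompatible) = 3422/7 = 488.857
Difference = 488.857 − 424.000 = 64.857 ms

64.9 ms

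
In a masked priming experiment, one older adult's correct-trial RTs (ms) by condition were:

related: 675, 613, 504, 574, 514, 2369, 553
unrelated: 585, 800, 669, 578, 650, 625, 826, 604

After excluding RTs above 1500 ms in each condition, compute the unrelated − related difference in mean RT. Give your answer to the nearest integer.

95 ms

related: exclude 2369
M(related) = 3433/6 = 572.167
M(unrelated) = 5337/8 = 667.125
Difference = 667.125 − 572.167 = 94.958 ms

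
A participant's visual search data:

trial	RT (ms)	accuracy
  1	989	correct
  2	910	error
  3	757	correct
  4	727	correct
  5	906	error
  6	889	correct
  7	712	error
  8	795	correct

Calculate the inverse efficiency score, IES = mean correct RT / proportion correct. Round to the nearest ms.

1330 ms

Correct trials (n=5): 989, 757, 727, 889, 795
Mean correct RT = 4157/5 = 831.4000 ms
Proportion correct = 5/8
IES = 831.4000 / (5/8) = 1330.240 ms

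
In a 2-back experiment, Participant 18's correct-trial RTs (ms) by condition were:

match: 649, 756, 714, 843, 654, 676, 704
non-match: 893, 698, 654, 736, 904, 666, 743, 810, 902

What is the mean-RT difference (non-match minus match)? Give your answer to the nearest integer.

M(match) = 4996/7 = 713.714
M(non-match) = 7006/9 = 778.444
Difference = 778.444 − 713.714 = 64.730 ms

65 ms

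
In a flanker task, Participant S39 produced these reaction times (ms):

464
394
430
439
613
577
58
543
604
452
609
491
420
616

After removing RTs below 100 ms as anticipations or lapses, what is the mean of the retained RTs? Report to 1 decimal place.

511.7 ms

Excluded: 58
Retained (n=13): Σ = 6652
Mean = 6652/13 = 511.6923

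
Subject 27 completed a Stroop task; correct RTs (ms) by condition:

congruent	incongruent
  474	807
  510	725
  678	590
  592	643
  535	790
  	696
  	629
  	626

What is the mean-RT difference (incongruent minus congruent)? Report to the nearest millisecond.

130 ms

M(congruent) = 2789/5 = 557.800
M(incongruent) = 5506/8 = 688.250
Difference = 688.250 − 557.800 = 130.450 ms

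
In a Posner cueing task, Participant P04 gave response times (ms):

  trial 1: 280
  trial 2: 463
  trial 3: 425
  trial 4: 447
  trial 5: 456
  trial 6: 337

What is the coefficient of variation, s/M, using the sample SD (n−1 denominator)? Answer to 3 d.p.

0.187

n = 6, Σ = 2408, M = 401.3333
Σ(x−M)² = 28297.333; s = √(28297.333/5) = 75.2294
CV = 75.2294 / 401.3333 = 0.18745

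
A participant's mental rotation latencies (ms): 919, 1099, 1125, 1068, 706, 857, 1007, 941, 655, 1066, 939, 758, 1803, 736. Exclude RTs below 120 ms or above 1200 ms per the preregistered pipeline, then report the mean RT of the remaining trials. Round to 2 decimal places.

913.54 ms

Excluded: 1803
Retained (n=13): Σ = 11876
Mean = 11876/13 = 913.5385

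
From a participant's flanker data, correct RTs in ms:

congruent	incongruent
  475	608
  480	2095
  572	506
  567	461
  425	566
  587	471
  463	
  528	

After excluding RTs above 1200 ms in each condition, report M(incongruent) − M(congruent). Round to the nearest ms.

10 ms

incongruent: exclude 2095
M(congruent) = 4097/8 = 512.125
M(incongruent) = 2612/5 = 522.400
Difference = 522.400 − 512.125 = 10.275 ms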